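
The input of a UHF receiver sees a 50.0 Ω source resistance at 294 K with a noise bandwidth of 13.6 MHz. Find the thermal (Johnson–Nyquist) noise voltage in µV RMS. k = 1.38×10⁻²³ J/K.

V_n = √(4kTRB)
4kTRB = 4 × 1.38×10⁻²³ × 294 × 5.00×10¹ × 1.36×10⁷ = 1.10×10⁻¹¹ V²
V_n = √(1.10×10⁻¹¹) = 3.32×10⁻⁶ V = 3.32 µV

3.32 µV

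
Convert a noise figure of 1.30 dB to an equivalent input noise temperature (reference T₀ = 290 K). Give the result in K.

101 K

F = 10^(1.30/10) = 1.34896
T_e = (F − 1)·T₀ = (1.34896 − 1) × 290 = 101 K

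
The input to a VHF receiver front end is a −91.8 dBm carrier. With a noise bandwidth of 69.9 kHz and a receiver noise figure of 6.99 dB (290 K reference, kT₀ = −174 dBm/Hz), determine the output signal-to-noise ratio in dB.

26.8 dB

Noise floor: N = −174 + 10 log₁₀(B) + NF
10 log₁₀(6.99×10⁴) = 48.44 dB
N = −174 + 48.44 + 6.99 = −118.57 dBm
SNR = P_sig − N = −91.8 − (−118.57) = 26.77 dB → 26.8 dB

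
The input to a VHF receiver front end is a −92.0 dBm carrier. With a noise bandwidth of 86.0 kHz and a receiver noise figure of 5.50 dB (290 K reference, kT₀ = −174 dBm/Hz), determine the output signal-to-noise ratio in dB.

Noise floor: N = −174 + 10 log₁₀(B) + NF
10 log₁₀(8.60×10⁴) = 49.34 dB
N = −174 + 49.34 + 5.50 = −119.16 dBm
SNR = P_sig − N = −92.0 − (−119.16) = 27.16 dB → 27.2 dB

27.2 dB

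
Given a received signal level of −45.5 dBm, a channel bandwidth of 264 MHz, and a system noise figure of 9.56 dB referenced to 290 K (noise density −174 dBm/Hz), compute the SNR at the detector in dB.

Noise floor: N = −174 + 10 log₁₀(B) + NF
10 log₁₀(2.64×10⁸) = 84.22 dB
N = −174 + 84.22 + 9.56 = −80.22 dBm
SNR = P_sig − N = −45.5 − (−80.22) = 34.72 dB → 34.7 dB

34.7 dB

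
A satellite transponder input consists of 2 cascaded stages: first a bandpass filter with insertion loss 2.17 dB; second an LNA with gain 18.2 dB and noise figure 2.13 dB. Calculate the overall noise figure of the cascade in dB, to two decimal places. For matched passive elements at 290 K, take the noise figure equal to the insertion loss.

4.30 dB

Convert to linear (a loss of L dB is a gain of −L dB): F_i = 10^(NF_i/10), G_i = 10^(G_i,dB/10)
  Stage 1: F_1 = 10^(2.17/10) = 1.648, G_1 = 10^(−2.17/10) = 0.6067
  Stage 2: F_2 = 10^(2.13/10) = 1.633, G_2 = 10^(18.2/10) = 66.07
Friis cascade:
  F = 1.648 + (1.633 − 1)/0.6067 = 2.692
NF = 10 log₁₀(2.692) = 4.30 dB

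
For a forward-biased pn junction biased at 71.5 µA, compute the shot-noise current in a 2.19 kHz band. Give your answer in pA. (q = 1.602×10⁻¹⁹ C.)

I_n = √(2qI·B)
2qI·B = 2 × 1.602×10⁻¹⁹ × 7.15×10⁻⁵ × 2.19×10³ = 5.02×10⁻²⁰ A²
I_n = √(5.02×10⁻²⁰) = 2.24×10⁻¹⁰ A = 224 pA

224 pA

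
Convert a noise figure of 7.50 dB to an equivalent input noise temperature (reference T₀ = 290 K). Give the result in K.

1341 K

F = 10^(7.50/10) = 5.62341
T_e = (F − 1)·T₀ = (5.62341 − 1) × 290 = 1341 K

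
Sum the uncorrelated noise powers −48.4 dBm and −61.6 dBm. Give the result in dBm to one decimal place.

−48.2 dBm

Convert to linear, add, convert back:
P₁ = 1.45×10⁻⁸ W, P₂ = 6.92×10⁻¹⁰ W
P_tot = 1.51×10⁻⁸ W → 10 log₁₀(P_tot / 10⁻³) = −48.2 dBm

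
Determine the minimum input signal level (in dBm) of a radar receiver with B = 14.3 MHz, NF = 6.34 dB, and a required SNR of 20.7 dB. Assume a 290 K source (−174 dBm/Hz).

−75.4 dBm

Sensitivity = −174 + 10 log₁₀(B) + NF + SNR_min
= −174 + 71.55 + 6.34 + 20.7
= −75.41 dBm → −75.4 dBm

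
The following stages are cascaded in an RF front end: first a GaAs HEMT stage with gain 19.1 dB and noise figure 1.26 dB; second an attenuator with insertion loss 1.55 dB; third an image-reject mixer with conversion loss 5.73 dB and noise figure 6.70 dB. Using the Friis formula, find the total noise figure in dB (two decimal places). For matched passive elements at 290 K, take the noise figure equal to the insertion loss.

Convert to linear (a loss of L dB is a gain of −L dB): F_i = 10^(NF_i/10), G_i = 10^(G_i,dB/10)
  Stage 1: F_1 = 10^(1.26/10) = 1.337, G_1 = 10^(19.1/10) = 81.28
  Stage 2: F_2 = 10^(1.55/10) = 1.429, G_2 = 10^(−1.55/10) = 0.6998
  Stage 3: F_3 = 10^(6.70/10) = 4.677, G_3 = 10^(−5.73/10) = 0.2673
Friis cascade:
  F = 1.337 + (1.429 − 1)/81.28 + (4.677 − 1)/56.89 = 1.407
NF = 10 log₁₀(1.407) = 1.48 dB

1.48 dB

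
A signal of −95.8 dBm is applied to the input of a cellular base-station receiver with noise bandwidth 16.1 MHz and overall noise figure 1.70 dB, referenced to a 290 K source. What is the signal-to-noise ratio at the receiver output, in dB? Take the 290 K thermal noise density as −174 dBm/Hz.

Noise floor: N = −174 + 10 log₁₀(B) + NF
10 log₁₀(1.61×10⁷) = 72.07 dB
N = −174 + 72.07 + 1.70 = −100.23 dBm
SNR = P_sig − N = −95.8 − (−100.23) = 4.43 dB → 4.4 dB

4.4 dB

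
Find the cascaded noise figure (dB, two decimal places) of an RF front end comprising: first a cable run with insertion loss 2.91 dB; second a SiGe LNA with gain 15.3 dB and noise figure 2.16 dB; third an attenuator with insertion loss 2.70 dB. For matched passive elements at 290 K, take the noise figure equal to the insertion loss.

5.14 dB

Convert to linear (a loss of L dB is a gain of −L dB): F_i = 10^(NF_i/10), G_i = 10^(G_i,dB/10)
  Stage 1: F_1 = 10^(2.91/10) = 1.954, G_1 = 10^(−2.91/10) = 0.5117
  Stage 2: F_2 = 10^(2.16/10) = 1.644, G_2 = 10^(15.3/10) = 33.88
  Stage 3: F_3 = 10^(2.70/10) = 1.862, G_3 = 10^(−2.70/10) = 0.5370
Friis cascade:
  F = 1.954 + (1.644 − 1)/0.5117 + (1.862 − 1)/17.34 = 3.263
NF = 10 log₁₀(3.263) = 5.14 dB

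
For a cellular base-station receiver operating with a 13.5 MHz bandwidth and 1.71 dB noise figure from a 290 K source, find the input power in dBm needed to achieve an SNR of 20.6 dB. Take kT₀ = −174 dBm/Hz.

−80.4 dBm

Sensitivity = −174 + 10 log₁₀(B) + NF + SNR_min
= −174 + 71.3 + 1.71 + 20.6
= −80.39 dBm → −80.4 dBm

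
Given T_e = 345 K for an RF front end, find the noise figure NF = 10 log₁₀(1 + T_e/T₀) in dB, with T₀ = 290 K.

3.40 dB

F = 1 + T_e/T₀ = 1 + 345/290 = 2.18966
NF = 10 log₁₀(2.18966) = 3.40 dB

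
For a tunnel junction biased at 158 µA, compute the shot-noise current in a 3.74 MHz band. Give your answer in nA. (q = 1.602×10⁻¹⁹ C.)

13.8 nA

I_n = √(2qI·B)
2qI·B = 2 × 1.602×10⁻¹⁹ × 1.58×10⁻⁴ × 3.74×10⁶ = 1.89×10⁻¹⁶ A²
I_n = √(1.89×10⁻¹⁶) = 1.38×10⁻⁸ A = 13.8 nA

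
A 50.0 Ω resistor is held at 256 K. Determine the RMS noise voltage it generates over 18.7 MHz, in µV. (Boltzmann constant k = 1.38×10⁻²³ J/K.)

V_n = √(4kTRB)
4kTRB = 4 × 1.38×10⁻²³ × 256 × 5.00×10¹ × 1.87×10⁷ = 1.32×10⁻¹¹ V²
V_n = √(1.32×10⁻¹¹) = 3.63×10⁻⁶ V = 3.63 µV

3.63 µV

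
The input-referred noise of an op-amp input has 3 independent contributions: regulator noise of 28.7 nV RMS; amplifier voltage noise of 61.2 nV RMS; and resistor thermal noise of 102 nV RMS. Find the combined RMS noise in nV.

Uncorrelated sources add in power (mean-square): V_tot = √(ΣV_i²)
V_tot = √[(2.87×10⁻⁸)² + (6.12×10⁻⁸)² + (1.02×10⁻⁷)²] = 1.22×10⁻⁷ V = 122 nV

122 nV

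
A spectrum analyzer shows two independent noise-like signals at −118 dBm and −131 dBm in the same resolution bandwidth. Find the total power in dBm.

−117.8 dBm

Convert to linear, add, convert back:
P₁ = 1.58×10⁻¹⁵ W, P₂ = 7.94×10⁻¹⁷ W
P_tot = 1.66×10⁻¹⁵ W → 10 log₁₀(P_tot / 10⁻³) = −117.8 dBm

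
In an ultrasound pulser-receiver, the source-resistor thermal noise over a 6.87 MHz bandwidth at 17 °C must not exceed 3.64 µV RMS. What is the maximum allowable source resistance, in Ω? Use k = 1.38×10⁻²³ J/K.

120 Ω

T = 17 °C + 273.15 = 290.15 K
Johnson–Nyquist: V_n = √(4kTRB) ⇒ R = V_n² / (4kTB)
4kTB = 4 × 1.38×10⁻²³ × 290.15 × 6.87×10⁶ = 1.10×10⁻¹³
R = (3.64×10⁻⁶)² / 1.10×10⁻¹³ = 1.20×10² Ω = 120 Ω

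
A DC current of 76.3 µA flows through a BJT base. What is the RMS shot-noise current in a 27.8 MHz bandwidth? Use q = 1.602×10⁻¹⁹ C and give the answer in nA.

I_n = √(2qI·B)
2qI·B = 2 × 1.602×10⁻¹⁹ × 7.63×10⁻⁵ × 2.78×10⁷ = 6.80×10⁻¹⁶ A²
I_n = √(6.80×10⁻¹⁶) = 2.61×10⁻⁸ A = 26.1 nA

26.1 nA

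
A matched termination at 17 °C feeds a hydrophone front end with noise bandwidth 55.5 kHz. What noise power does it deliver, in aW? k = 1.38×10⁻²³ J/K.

T = 17 °C + 273.15 = 290.15 K
P_n = kTB = 1.38×10⁻²³ × 290.15 × 5.55×10⁴ = 2.22×10⁻¹⁶ W = 222 aW

222 aW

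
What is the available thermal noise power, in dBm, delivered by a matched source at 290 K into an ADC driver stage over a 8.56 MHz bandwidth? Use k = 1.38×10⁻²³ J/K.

P_n = kTB = 1.38×10⁻²³ × 290 × 8.56×10⁶ = 3.43×10⁻¹⁴ W
In dBm: 10 log₁₀(3.43×10⁻¹⁴ / 10⁻³) = −104.7 dBm

−104.7 dBm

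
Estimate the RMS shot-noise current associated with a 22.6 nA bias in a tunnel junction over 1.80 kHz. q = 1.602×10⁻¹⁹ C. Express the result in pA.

I_n = √(2qI·B)
2qI·B = 2 × 1.602×10⁻¹⁹ × 2.26×10⁻⁸ × 1.80×10³ = 1.30×10⁻²³ A²
I_n = √(1.30×10⁻²³) = 3.61×10⁻¹² A = 3.61 pA

3.61 pA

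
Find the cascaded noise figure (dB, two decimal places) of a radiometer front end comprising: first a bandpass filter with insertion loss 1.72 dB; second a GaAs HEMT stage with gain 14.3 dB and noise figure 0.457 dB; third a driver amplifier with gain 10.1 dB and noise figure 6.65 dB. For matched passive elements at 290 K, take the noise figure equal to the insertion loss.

Convert to linear (a loss of L dB is a gain of −L dB): F_i = 10^(NF_i/10), G_i = 10^(G_i,dB/10)
  Stage 1: F_1 = 10^(1.72/10) = 1.486, G_1 = 10^(−1.72/10) = 0.6730
  Stage 2: F_2 = 10^(0.457/10) = 1.111, G_2 = 10^(14.3/10) = 26.92
  Stage 3: F_3 = 10^(6.65/10) = 4.624, G_3 = 10^(10.1/10) = 10.23
Friis cascade:
  F = 1.486 + (1.111 − 1)/0.6730 + (4.624 − 1)/18.11 = 1.851
NF = 10 log₁₀(1.851) = 2.67 dB

2.67 dB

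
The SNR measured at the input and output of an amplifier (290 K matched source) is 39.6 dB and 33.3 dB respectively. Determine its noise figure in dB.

NF (dB) = SNR_in(dB) − SNR_out(dB) when the source is at T₀
NF = 39.6 − 33.3 = 6.3 dB

6.3 dB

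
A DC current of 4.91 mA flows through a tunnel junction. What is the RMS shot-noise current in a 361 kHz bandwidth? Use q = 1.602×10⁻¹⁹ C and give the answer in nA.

I_n = √(2qI·B)
2qI·B = 2 × 1.602×10⁻¹⁹ × 4.91×10⁻³ × 3.61×10⁵ = 5.68×10⁻¹⁶ A²
I_n = √(5.68×10⁻¹⁶) = 2.38×10⁻⁸ A = 23.8 nA

23.8 nA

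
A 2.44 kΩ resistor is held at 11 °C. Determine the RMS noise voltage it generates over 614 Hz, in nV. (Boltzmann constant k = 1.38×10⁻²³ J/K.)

153 nV

T = 11 °C + 273.15 = 284.15 K
V_n = √(4kTRB)
4kTRB = 4 × 1.38×10⁻²³ × 284.15 × 2.44×10³ × 6.14×10² = 2.35×10⁻¹⁴ V²
V_n = √(2.35×10⁻¹⁴) = 1.53×10⁻⁷ V = 153 nV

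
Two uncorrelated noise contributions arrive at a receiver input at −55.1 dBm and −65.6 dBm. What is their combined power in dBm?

Convert to linear, add, convert back:
P₁ = 3.09×10⁻⁹ W, P₂ = 2.75×10⁻¹⁰ W
P_tot = 3.37×10⁻⁹ W → 10 log₁₀(P_tot / 10⁻³) = −54.7 dBm

−54.7 dBm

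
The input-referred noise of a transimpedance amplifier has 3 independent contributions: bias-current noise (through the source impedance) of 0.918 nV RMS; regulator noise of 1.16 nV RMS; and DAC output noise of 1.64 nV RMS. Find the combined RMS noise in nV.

2.21 nV

Uncorrelated sources add in power (mean-square): V_tot = √(ΣV_i²)
V_tot = √[(9.18×10⁻¹⁰)² + (1.16×10⁻⁹)² + (1.64×10⁻⁹)²] = 2.21×10⁻⁹ V = 2.21 nV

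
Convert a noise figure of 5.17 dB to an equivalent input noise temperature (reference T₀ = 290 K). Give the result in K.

664 K

F = 10^(5.17/10) = 3.28852
T_e = (F − 1)·T₀ = (3.28852 − 1) × 290 = 664 K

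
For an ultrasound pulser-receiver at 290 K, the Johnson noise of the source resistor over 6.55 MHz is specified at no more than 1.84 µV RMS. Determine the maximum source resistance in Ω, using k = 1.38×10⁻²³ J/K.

Johnson–Nyquist: V_n = √(4kTRB) ⇒ R = V_n² / (4kTB)
4kTB = 4 × 1.38×10⁻²³ × 290 × 6.55×10⁶ = 1.05×10⁻¹³
R = (1.84×10⁻⁶)² / 1.05×10⁻¹³ = 3.23×10¹ Ω = 32.3 Ω

32.3 Ω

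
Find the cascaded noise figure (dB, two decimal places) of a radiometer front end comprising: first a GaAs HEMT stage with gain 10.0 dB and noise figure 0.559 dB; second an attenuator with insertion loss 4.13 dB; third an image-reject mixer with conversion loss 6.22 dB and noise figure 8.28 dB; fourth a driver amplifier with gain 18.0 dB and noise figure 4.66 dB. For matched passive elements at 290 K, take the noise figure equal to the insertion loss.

Convert to linear (a loss of L dB is a gain of −L dB): F_i = 10^(NF_i/10), G_i = 10^(G_i,dB/10)
  Stage 1: F_1 = 10^(0.559/10) = 1.137, G_1 = 10^(10.0/10) = 10.00
  Stage 2: F_2 = 10^(4.13/10) = 2.588, G_2 = 10^(−4.13/10) = 0.3864
  Stage 3: F_3 = 10^(8.28/10) = 6.730, G_3 = 10^(−6.22/10) = 0.2388
  Stage 4: F_4 = 10^(4.66/10) = 2.924, G_4 = 10^(18.0/10) = 63.10
Friis cascade:
  F = 1.137 + (2.588 − 1)/10.00 + (6.730 − 1)/3.864 + (2.924 − 1)/0.9226 = 4.865
NF = 10 log₁₀(4.865) = 6.87 dB

6.87 dB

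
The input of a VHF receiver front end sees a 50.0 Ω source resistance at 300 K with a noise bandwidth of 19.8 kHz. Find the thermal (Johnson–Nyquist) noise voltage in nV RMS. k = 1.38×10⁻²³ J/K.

128 nV

V_n = √(4kTRB)
4kTRB = 4 × 1.38×10⁻²³ × 300 × 5.00×10¹ × 1.98×10⁴ = 1.64×10⁻¹⁴ V²
V_n = √(1.64×10⁻¹⁴) = 1.28×10⁻⁷ V = 128 nV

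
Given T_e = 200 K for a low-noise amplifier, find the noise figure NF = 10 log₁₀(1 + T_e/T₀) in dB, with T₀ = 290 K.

F = 1 + T_e/T₀ = 1 + 200/290 = 1.68966
NF = 10 log₁₀(1.68966) = 2.28 dB

2.28 dB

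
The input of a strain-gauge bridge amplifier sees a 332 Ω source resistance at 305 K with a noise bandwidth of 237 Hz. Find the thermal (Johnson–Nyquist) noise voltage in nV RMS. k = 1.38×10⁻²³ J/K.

36.4 nV

V_n = √(4kTRB)
4kTRB = 4 × 1.38×10⁻²³ × 305 × 3.32×10² × 2.37×10² = 1.32×10⁻¹⁵ V²
V_n = √(1.32×10⁻¹⁵) = 3.64×10⁻⁸ V = 36.4 nV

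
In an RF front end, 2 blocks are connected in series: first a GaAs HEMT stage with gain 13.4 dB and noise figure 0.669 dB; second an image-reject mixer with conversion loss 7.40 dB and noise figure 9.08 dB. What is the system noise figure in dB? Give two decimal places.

1.73 dB

Convert to linear (a loss of L dB is a gain of −L dB): F_i = 10^(NF_i/10), G_i = 10^(G_i,dB/10)
  Stage 1: F_1 = 10^(0.669/10) = 1.167, G_1 = 10^(13.4/10) = 21.88
  Stage 2: F_2 = 10^(9.08/10) = 8.091, G_2 = 10^(−7.40/10) = 0.1820
Friis cascade:
  F = 1.167 + (8.091 − 1)/21.88 = 1.491
NF = 10 log₁₀(1.491) = 1.73 dB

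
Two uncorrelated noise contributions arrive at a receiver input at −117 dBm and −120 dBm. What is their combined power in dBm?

Convert to linear, add, convert back:
P₁ = 2.00×10⁻¹⁵ W, P₂ = 1.00×10⁻¹⁵ W
P_tot = 3.00×10⁻¹⁵ W → 10 log₁₀(P_tot / 10⁻³) = −115.2 dBm

−115.2 dBm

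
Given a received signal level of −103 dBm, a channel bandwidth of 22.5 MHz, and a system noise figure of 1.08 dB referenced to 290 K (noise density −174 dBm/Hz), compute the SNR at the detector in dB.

Noise floor: N = −174 + 10 log₁₀(B) + NF
10 log₁₀(2.25×10⁷) = 73.52 dB
N = −174 + 73.52 + 1.08 = −99.40 dBm
SNR = P_sig − N = −103 − (−99.40) = −3.60 dB → −3.6 dB

−3.6 dB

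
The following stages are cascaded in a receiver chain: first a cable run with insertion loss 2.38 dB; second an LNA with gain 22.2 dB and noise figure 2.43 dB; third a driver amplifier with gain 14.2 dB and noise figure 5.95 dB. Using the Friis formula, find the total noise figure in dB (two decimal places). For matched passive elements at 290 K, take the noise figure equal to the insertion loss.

Convert to linear (a loss of L dB is a gain of −L dB): F_i = 10^(NF_i/10), G_i = 10^(G_i,dB/10)
  Stage 1: F_1 = 10^(2.38/10) = 1.730, G_1 = 10^(−2.38/10) = 0.5781
  Stage 2: F_2 = 10^(2.43/10) = 1.750, G_2 = 10^(22.2/10) = 166.0
  Stage 3: F_3 = 10^(5.95/10) = 3.936, G_3 = 10^(14.2/10) = 26.30
Friis cascade:
  F = 1.730 + (1.750 − 1)/0.5781 + (3.936 − 1)/95.94 = 3.058
NF = 10 log₁₀(3.058) = 4.85 dB

4.85 dB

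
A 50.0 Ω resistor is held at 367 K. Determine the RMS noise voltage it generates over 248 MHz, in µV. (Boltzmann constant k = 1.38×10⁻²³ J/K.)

15.8 µV

V_n = √(4kTRB)
4kTRB = 4 × 1.38×10⁻²³ × 367 × 5.00×10¹ × 2.48×10⁸ = 2.51×10⁻¹⁰ V²
V_n = √(2.51×10⁻¹⁰) = 1.58×10⁻⁵ V = 15.8 µV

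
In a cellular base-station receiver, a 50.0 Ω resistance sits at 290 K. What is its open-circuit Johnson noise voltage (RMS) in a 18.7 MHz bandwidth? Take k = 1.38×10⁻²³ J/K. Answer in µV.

3.87 µV

V_n = √(4kTRB)
4kTRB = 4 × 1.38×10⁻²³ × 290 × 5.00×10¹ × 1.87×10⁷ = 1.50×10⁻¹¹ V²
V_n = √(1.50×10⁻¹¹) = 3.87×10⁻⁶ V = 3.87 µV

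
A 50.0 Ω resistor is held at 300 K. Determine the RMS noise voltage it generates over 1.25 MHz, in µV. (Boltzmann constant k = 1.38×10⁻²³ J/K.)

V_n = √(4kTRB)
4kTRB = 4 × 1.38×10⁻²³ × 300 × 5.00×10¹ × 1.25×10⁶ = 1.04×10⁻¹² V²
V_n = √(1.04×10⁻¹²) = 1.02×10⁻⁶ V = 1.02 µV

1.02 µV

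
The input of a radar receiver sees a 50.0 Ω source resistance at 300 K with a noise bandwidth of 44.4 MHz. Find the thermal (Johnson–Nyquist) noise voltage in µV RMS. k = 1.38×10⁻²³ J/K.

6.06 µV

V_n = √(4kTRB)
4kTRB = 4 × 1.38×10⁻²³ × 300 × 5.00×10¹ × 4.44×10⁷ = 3.68×10⁻¹¹ V²
V_n = √(3.68×10⁻¹¹) = 6.06×10⁻⁶ V = 6.06 µV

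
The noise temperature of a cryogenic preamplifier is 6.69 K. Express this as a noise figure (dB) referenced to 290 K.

0.099 dB

F = 1 + T_e/T₀ = 1 + 6.69/290 = 1.02307
NF = 10 log₁₀(1.02307) = 0.099 dB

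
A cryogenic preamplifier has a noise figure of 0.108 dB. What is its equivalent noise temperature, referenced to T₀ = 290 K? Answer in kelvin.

7.30 K

F = 10^(0.108/10) = 1.02518
T_e = (F − 1)·T₀ = (1.02518 − 1) × 290 = 7.30 K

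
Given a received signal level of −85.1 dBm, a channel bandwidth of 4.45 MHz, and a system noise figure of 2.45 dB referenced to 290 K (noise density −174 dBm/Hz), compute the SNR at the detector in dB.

Noise floor: N = −174 + 10 log₁₀(B) + NF
10 log₁₀(4.45×10⁶) = 66.48 dB
N = −174 + 66.48 + 2.45 = −105.07 dBm
SNR = P_sig − N = −85.1 − (−105.07) = 19.97 dB → 20.0 dB

20.0 dB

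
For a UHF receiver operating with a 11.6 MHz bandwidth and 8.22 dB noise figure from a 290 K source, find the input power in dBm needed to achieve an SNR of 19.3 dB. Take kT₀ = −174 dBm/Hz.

Sensitivity = −174 + 10 log₁₀(B) + NF + SNR_min
= −174 + 70.64 + 8.22 + 19.3
= −75.84 dBm → −75.8 dBm

−75.8 dBm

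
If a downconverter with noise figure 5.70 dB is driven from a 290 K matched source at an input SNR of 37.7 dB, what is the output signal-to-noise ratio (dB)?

32.00 dB

By definition F = SNR_in/SNR_out, so in dB: SNR_out = SNR_in − NF
SNR_out = 37.7 − 5.70 = 32.00 dB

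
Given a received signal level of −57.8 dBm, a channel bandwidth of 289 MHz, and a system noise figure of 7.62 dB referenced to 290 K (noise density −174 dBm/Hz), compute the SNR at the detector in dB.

Noise floor: N = −174 + 10 log₁₀(B) + NF
10 log₁₀(2.89×10⁸) = 84.61 dB
N = −174 + 84.61 + 7.62 = −81.77 dBm
SNR = P_sig − N = −57.8 − (−81.77) = 23.97 dB → 24.0 dB

24.0 dB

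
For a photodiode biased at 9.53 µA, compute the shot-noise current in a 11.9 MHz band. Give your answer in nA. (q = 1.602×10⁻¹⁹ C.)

I_n = √(2qI·B)
2qI·B = 2 × 1.602×10⁻¹⁹ × 9.53×10⁻⁶ × 1.19×10⁷ = 3.63×10⁻¹⁷ A²
I_n = √(3.63×10⁻¹⁷) = 6.03×10⁻⁹ A = 6.03 nA

6.03 nA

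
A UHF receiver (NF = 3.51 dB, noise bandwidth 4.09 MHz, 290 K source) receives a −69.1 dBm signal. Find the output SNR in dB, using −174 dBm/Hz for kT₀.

Noise floor: N = −174 + 10 log₁₀(B) + NF
10 log₁₀(4.09×10⁶) = 66.12 dB
N = −174 + 66.12 + 3.51 = −104.37 dBm
SNR = P_sig − N = −69.1 − (−104.37) = 35.27 dB → 35.3 dB

35.3 dB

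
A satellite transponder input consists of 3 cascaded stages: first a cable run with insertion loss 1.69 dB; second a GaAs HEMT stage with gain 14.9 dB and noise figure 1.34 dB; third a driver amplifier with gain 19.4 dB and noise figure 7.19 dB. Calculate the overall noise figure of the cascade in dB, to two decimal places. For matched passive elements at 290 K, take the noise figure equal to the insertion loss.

3.45 dB

Convert to linear (a loss of L dB is a gain of −L dB): F_i = 10^(NF_i/10), G_i = 10^(G_i,dB/10)
  Stage 1: F_1 = 10^(1.69/10) = 1.476, G_1 = 10^(−1.69/10) = 0.6776
  Stage 2: F_2 = 10^(1.34/10) = 1.361, G_2 = 10^(14.9/10) = 30.90
  Stage 3: F_3 = 10^(7.19/10) = 5.236, G_3 = 10^(19.4/10) = 87.10
Friis cascade:
  F = 1.476 + (1.361 − 1)/0.6776 + (5.236 − 1)/20.94 = 2.211
NF = 10 log₁₀(2.211) = 3.45 dB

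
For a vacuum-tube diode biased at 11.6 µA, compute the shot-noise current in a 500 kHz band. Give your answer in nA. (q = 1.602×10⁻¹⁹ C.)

1.36 nA

I_n = √(2qI·B)
2qI·B = 2 × 1.602×10⁻¹⁹ × 1.16×10⁻⁵ × 5.00×10⁵ = 1.86×10⁻¹⁸ A²
I_n = √(1.86×10⁻¹⁸) = 1.36×10⁻⁹ A = 1.36 nA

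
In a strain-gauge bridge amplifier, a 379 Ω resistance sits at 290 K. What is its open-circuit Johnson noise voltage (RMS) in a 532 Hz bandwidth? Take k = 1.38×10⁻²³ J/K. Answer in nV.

V_n = √(4kTRB)
4kTRB = 4 × 1.38×10⁻²³ × 290 × 3.79×10² × 5.32×10² = 3.23×10⁻¹⁵ V²
V_n = √(3.23×10⁻¹⁵) = 5.68×10⁻⁸ V = 56.8 nV

56.8 nV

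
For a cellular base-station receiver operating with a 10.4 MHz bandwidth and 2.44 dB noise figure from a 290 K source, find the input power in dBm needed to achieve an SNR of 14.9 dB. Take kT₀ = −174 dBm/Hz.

−86.5 dBm

Sensitivity = −174 + 10 log₁₀(B) + NF + SNR_min
= −174 + 70.17 + 2.44 + 14.9
= −86.49 dBm → −86.5 dBm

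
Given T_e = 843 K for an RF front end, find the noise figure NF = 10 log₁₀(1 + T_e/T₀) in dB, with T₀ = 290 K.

F = 1 + T_e/T₀ = 1 + 843/290 = 3.9069
NF = 10 log₁₀(3.9069) = 5.92 dB

5.92 dB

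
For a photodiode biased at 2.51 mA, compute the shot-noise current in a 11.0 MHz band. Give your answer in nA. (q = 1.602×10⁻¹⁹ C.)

94.1 nA

I_n = √(2qI·B)
2qI·B = 2 × 1.602×10⁻¹⁹ × 2.51×10⁻³ × 1.10×10⁷ = 8.85×10⁻¹⁵ A²
I_n = √(8.85×10⁻¹⁵) = 9.41×10⁻⁸ A = 94.1 nA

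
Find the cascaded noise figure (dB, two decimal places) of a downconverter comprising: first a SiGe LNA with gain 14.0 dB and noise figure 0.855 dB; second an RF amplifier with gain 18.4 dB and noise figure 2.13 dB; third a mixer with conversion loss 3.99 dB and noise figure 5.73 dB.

0.95 dB

Convert to linear (a loss of L dB is a gain of −L dB): F_i = 10^(NF_i/10), G_i = 10^(G_i,dB/10)
  Stage 1: F_1 = 10^(0.855/10) = 1.218, G_1 = 10^(14.0/10) = 25.12
  Stage 2: F_2 = 10^(2.13/10) = 1.633, G_2 = 10^(18.4/10) = 69.18
  Stage 3: F_3 = 10^(5.73/10) = 3.741, G_3 = 10^(−3.99/10) = 0.3990
Friis cascade:
  F = 1.218 + (1.633 − 1)/25.12 + (3.741 − 1)/1738 = 1.244
NF = 10 log₁₀(1.244) = 0.95 dB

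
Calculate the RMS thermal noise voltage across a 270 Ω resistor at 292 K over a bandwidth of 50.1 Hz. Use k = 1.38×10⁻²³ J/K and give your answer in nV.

V_n = √(4kTRB)
4kTRB = 4 × 1.38×10⁻²³ × 292 × 2.70×10² × 5.01×10¹ = 2.18×10⁻¹⁶ V²
V_n = √(2.18×10⁻¹⁶) = 1.48×10⁻⁸ V = 14.8 nV

14.8 nV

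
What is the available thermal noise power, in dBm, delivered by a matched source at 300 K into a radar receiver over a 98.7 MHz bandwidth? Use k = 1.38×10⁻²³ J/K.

P_n = kTB = 1.38×10⁻²³ × 300 × 9.87×10⁷ = 4.09×10⁻¹³ W
In dBm: 10 log₁₀(4.09×10⁻¹³ / 10⁻³) = −93.9 dBm

−93.9 dBm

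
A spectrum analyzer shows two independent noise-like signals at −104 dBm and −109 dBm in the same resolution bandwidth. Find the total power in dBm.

Convert to linear, add, convert back:
P₁ = 3.98×10⁻¹⁴ W, P₂ = 1.26×10⁻¹⁴ W
P_tot = 5.24×10⁻¹⁴ W → 10 log₁₀(P_tot / 10⁻³) = −102.8 dBm

−102.8 dBm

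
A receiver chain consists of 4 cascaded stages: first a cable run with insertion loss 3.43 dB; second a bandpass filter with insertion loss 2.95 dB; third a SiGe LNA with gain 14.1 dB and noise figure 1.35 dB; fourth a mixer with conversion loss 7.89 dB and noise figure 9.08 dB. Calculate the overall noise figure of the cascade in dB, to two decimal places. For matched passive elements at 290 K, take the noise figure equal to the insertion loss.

Convert to linear (a loss of L dB is a gain of −L dB): F_i = 10^(NF_i/10), G_i = 10^(G_i,dB/10)
  Stage 1: F_1 = 10^(3.43/10) = 2.203, G_1 = 10^(−3.43/10) = 0.4539
  Stage 2: F_2 = 10^(2.95/10) = 1.972, G_2 = 10^(−2.95/10) = 0.5070
  Stage 3: F_3 = 10^(1.35/10) = 1.365, G_3 = 10^(14.1/10) = 25.70
  Stage 4: F_4 = 10^(9.08/10) = 8.091, G_4 = 10^(−7.89/10) = 0.1626
Friis cascade:
  F = 2.203 + (1.972 − 1)/0.4539 + (1.365 − 1)/0.2301 + (8.091 − 1)/5.916 = 7.128
NF = 10 log₁₀(7.128) = 8.53 dB

8.53 dB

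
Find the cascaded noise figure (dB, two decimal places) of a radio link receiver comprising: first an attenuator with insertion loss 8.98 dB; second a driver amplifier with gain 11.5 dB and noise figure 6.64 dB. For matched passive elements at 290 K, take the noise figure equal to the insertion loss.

Convert to linear (a loss of L dB is a gain of −L dB): F_i = 10^(NF_i/10), G_i = 10^(G_i,dB/10)
  Stage 1: F_1 = 10^(8.98/10) = 7.907, G_1 = 10^(−8.98/10) = 0.1265
  Stage 2: F_2 = 10^(6.64/10) = 4.613, G_2 = 10^(11.5/10) = 14.13
Friis cascade:
  F = 7.907 + (4.613 − 1)/0.1265 = 36.48
NF = 10 log₁₀(36.48) = 15.62 dB

15.62 dB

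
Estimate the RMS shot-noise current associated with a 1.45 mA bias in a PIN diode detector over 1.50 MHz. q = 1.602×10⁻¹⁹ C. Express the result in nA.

26.4 nA

I_n = √(2qI·B)
2qI·B = 2 × 1.602×10⁻¹⁹ × 1.45×10⁻³ × 1.50×10⁶ = 6.97×10⁻¹⁶ A²
I_n = √(6.97×10⁻¹⁶) = 2.64×10⁻⁸ A = 26.4 nA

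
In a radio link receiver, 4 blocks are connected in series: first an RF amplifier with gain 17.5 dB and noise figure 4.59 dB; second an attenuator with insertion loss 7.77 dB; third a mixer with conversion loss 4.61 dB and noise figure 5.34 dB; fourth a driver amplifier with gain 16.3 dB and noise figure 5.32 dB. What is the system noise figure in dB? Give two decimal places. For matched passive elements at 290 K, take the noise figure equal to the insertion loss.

Convert to linear (a loss of L dB is a gain of −L dB): F_i = 10^(NF_i/10), G_i = 10^(G_i,dB/10)
  Stage 1: F_1 = 10^(4.59/10) = 2.877, G_1 = 10^(17.5/10) = 56.23
  Stage 2: F_2 = 10^(7.77/10) = 5.984, G_2 = 10^(−7.77/10) = 0.1671
  Stage 3: F_3 = 10^(5.34/10) = 3.420, G_3 = 10^(−4.61/10) = 0.3459
  Stage 4: F_4 = 10^(5.32/10) = 3.404, G_4 = 10^(16.3/10) = 42.66
Friis cascade:
  F = 2.877 + (5.984 − 1)/56.23 + (3.420 − 1)/9.397 + (3.404 − 1)/3.251 = 3.963
NF = 10 log₁₀(3.963) = 5.98 dB

5.98 dB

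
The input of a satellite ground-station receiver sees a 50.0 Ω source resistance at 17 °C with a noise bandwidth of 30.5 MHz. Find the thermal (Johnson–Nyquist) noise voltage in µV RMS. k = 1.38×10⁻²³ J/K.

4.94 µV

T = 17 °C + 273.15 = 290.15 K
V_n = √(4kTRB)
4kTRB = 4 × 1.38×10⁻²³ × 290.15 × 5.00×10¹ × 3.05×10⁷ = 2.44×10⁻¹¹ V²
V_n = √(2.44×10⁻¹¹) = 4.94×10⁻⁶ V = 4.94 µV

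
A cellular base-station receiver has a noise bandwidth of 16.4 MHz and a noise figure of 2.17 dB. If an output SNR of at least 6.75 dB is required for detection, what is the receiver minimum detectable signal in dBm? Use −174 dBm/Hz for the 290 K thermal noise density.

−92.9 dBm

Sensitivity = −174 + 10 log₁₀(B) + NF + SNR_min
= −174 + 72.15 + 2.17 + 6.75
= −92.93 dBm → −92.9 dBm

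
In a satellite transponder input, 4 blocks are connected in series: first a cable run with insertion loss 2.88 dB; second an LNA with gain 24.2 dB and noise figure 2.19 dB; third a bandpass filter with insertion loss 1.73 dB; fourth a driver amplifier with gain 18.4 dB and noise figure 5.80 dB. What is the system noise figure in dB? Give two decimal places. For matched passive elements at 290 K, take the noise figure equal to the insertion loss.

5.12 dB

Convert to linear (a loss of L dB is a gain of −L dB): F_i = 10^(NF_i/10), G_i = 10^(G_i,dB/10)
  Stage 1: F_1 = 10^(2.88/10) = 1.941, G_1 = 10^(−2.88/10) = 0.5152
  Stage 2: F_2 = 10^(2.19/10) = 1.656, G_2 = 10^(24.2/10) = 263.0
  Stage 3: F_3 = 10^(1.73/10) = 1.489, G_3 = 10^(−1.73/10) = 0.6714
  Stage 4: F_4 = 10^(5.80/10) = 3.802, G_4 = 10^(18.4/10) = 69.18
Friis cascade:
  F = 1.941 + (1.656 − 1)/0.5152 + (1.489 − 1)/135.5 + (3.802 − 1)/90.99 = 3.248
NF = 10 log₁₀(3.248) = 5.12 dB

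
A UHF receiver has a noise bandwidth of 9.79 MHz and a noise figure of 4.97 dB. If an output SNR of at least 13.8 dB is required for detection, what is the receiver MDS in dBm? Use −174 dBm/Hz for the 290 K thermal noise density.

Sensitivity = −174 + 10 log₁₀(B) + NF + SNR_min
= −174 + 69.91 + 4.97 + 13.8
= −85.32 dBm → −85.3 dBm

−85.3 dBm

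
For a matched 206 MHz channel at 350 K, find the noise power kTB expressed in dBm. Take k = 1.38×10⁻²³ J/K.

−90.0 dBm

P_n = kTB = 1.38×10⁻²³ × 350 × 2.06×10⁸ = 9.95×10⁻¹³ W
In dBm: 10 log₁₀(9.95×10⁻¹³ / 10⁻³) = −90.0 dBm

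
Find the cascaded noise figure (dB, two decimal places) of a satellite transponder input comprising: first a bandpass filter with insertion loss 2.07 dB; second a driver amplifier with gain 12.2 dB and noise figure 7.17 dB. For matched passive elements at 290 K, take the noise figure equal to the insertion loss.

Convert to linear (a loss of L dB is a gain of −L dB): F_i = 10^(NF_i/10), G_i = 10^(G_i,dB/10)
  Stage 1: F_1 = 10^(2.07/10) = 1.611, G_1 = 10^(−2.07/10) = 0.6209
  Stage 2: F_2 = 10^(7.17/10) = 5.212, G_2 = 10^(12.2/10) = 16.60
Friis cascade:
  F = 1.611 + (5.212 − 1)/0.6209 = 8.395
NF = 10 log₁₀(8.395) = 9.24 dB

9.24 dB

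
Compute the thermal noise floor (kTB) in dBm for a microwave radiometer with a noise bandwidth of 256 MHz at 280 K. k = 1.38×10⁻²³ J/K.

P_n = kTB = 1.38×10⁻²³ × 280 × 2.56×10⁸ = 9.89×10⁻¹³ W
In dBm: 10 log₁₀(9.89×10⁻¹³ / 10⁻³) = −90.0 dBm

−90.0 dBm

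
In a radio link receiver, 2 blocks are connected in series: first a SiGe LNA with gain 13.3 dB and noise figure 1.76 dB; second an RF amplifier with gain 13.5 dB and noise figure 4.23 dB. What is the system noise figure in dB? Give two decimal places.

Convert to linear (a loss of L dB is a gain of −L dB): F_i = 10^(NF_i/10), G_i = 10^(G_i,dB/10)
  Stage 1: F_1 = 10^(1.76/10) = 1.500, G_1 = 10^(13.3/10) = 21.38
  Stage 2: F_2 = 10^(4.23/10) = 2.649, G_2 = 10^(13.5/10) = 22.39
Friis cascade:
  F = 1.500 + (2.649 − 1)/21.38 = 1.577
NF = 10 log₁₀(1.577) = 1.98 dB

1.98 dB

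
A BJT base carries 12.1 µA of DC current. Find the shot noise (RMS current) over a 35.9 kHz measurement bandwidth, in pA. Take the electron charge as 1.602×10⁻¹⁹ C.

I_n = √(2qI·B)
2qI·B = 2 × 1.602×10⁻¹⁹ × 1.21×10⁻⁵ × 3.59×10⁴ = 1.39×10⁻¹⁹ A²
I_n = √(1.39×10⁻¹⁹) = 3.73×10⁻¹⁰ A = 373 pA

373 pA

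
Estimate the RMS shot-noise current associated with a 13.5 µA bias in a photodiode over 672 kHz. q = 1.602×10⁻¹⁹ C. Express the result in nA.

1.70 nA

I_n = √(2qI·B)
2qI·B = 2 × 1.602×10⁻¹⁹ × 1.35×10⁻⁵ × 6.72×10⁵ = 2.91×10⁻¹⁸ A²
I_n = √(2.91×10⁻¹⁸) = 1.70×10⁻⁹ A = 1.70 nA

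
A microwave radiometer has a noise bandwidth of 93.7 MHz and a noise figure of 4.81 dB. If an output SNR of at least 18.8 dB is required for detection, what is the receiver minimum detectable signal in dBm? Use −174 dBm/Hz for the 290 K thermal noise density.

Sensitivity = −174 + 10 log₁₀(B) + NF + SNR_min
= −174 + 79.72 + 4.81 + 18.8
= −70.67 dBm → −70.7 dBm

−70.7 dBm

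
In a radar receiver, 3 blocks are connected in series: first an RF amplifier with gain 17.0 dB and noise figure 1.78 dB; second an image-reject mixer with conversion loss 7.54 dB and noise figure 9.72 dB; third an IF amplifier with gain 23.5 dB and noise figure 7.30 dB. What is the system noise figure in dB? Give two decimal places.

Convert to linear (a loss of L dB is a gain of −L dB): F_i = 10^(NF_i/10), G_i = 10^(G_i,dB/10)
  Stage 1: F_1 = 10^(1.78/10) = 1.507, G_1 = 10^(17.0/10) = 50.12
  Stage 2: F_2 = 10^(9.72/10) = 9.376, G_2 = 10^(−7.54/10) = 0.1762
  Stage 3: F_3 = 10^(7.30/10) = 5.370, G_3 = 10^(23.5/10) = 223.9
Friis cascade:
  F = 1.507 + (9.376 − 1)/50.12 + (5.370 − 1)/8.831 = 2.169
NF = 10 log₁₀(2.169) = 3.36 dB

3.36 dB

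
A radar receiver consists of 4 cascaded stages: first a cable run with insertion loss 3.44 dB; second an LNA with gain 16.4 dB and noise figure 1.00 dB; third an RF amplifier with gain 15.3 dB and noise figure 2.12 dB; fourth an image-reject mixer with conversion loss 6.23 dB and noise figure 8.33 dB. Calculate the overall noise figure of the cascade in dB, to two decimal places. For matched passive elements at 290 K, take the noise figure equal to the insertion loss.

Convert to linear (a loss of L dB is a gain of −L dB): F_i = 10^(NF_i/10), G_i = 10^(G_i,dB/10)
  Stage 1: F_1 = 10^(3.44/10) = 2.208, G_1 = 10^(−3.44/10) = 0.4529
  Stage 2: F_2 = 10^(1.00/10) = 1.259, G_2 = 10^(16.4/10) = 43.65
  Stage 3: F_3 = 10^(2.12/10) = 1.629, G_3 = 10^(15.3/10) = 33.88
  Stage 4: F_4 = 10^(8.33/10) = 6.808, G_4 = 10^(−6.23/10) = 0.2382
Friis cascade:
  F = 2.208 + (1.259 − 1)/0.4529 + (1.629 − 1)/19.77 + (6.808 − 1)/669.9 = 2.820
NF = 10 log₁₀(2.820) = 4.50 dB

4.50 dB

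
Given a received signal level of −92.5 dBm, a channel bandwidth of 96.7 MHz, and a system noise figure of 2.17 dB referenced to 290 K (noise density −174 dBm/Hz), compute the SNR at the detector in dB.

−0.5 dB

Noise floor: N = −174 + 10 log₁₀(B) + NF
10 log₁₀(9.67×10⁷) = 79.85 dB
N = −174 + 79.85 + 2.17 = −91.98 dBm
SNR = P_sig − N = −92.5 − (−91.98) = −0.52 dB → −0.5 dB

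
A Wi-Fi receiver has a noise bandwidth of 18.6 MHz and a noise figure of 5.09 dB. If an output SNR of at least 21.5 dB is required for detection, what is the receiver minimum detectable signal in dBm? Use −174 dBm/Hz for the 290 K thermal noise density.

−74.7 dBm

Sensitivity = −174 + 10 log₁₀(B) + NF + SNR_min
= −174 + 72.7 + 5.09 + 21.5
= −74.71 dBm → −74.7 dBm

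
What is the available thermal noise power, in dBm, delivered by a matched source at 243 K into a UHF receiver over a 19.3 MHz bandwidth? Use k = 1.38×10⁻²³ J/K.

−101.9 dBm

P_n = kTB = 1.38×10⁻²³ × 243 × 1.93×10⁷ = 6.47×10⁻¹⁴ W
In dBm: 10 log₁₀(6.47×10⁻¹⁴ / 10⁻³) = −101.9 dBm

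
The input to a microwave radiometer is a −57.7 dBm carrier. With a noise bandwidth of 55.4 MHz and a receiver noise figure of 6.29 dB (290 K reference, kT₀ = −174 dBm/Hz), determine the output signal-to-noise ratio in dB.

32.6 dB

Noise floor: N = −174 + 10 log₁₀(B) + NF
10 log₁₀(5.54×10⁷) = 77.44 dB
N = −174 + 77.44 + 6.29 = −90.27 dBm
SNR = P_sig − N = −57.7 − (−90.27) = 32.57 dB → 32.6 dB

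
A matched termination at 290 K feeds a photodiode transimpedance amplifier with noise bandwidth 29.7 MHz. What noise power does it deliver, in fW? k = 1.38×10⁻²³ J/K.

119 fW

P_n = kTB = 1.38×10⁻²³ × 290 × 2.97×10⁷ = 1.19×10⁻¹³ W = 119 fW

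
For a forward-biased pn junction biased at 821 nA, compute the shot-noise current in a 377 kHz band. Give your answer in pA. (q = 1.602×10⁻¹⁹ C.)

315 pA

I_n = √(2qI·B)
2qI·B = 2 × 1.602×10⁻¹⁹ × 8.21×10⁻⁷ × 3.77×10⁵ = 9.92×10⁻²⁰ A²
I_n = √(9.92×10⁻²⁰) = 3.15×10⁻¹⁰ A = 315 pA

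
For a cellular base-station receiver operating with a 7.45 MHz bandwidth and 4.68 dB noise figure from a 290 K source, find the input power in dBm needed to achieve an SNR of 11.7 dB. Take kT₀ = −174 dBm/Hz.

Sensitivity = −174 + 10 log₁₀(B) + NF + SNR_min
= −174 + 68.72 + 4.68 + 11.7
= −88.90 dBm → −88.9 dBm

−88.9 dBm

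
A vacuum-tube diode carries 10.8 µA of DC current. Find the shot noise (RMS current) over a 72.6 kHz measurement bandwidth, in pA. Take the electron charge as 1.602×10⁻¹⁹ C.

I_n = √(2qI·B)
2qI·B = 2 × 1.602×10⁻¹⁹ × 1.08×10⁻⁵ × 7.26×10⁴ = 2.51×10⁻¹⁹ A²
I_n = √(2.51×10⁻¹⁹) = 5.01×10⁻¹⁰ A = 501 pA

501 pA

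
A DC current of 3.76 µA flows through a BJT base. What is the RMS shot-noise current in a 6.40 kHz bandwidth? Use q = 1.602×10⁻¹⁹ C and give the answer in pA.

87.8 pA

I_n = √(2qI·B)
2qI·B = 2 × 1.602×10⁻¹⁹ × 3.76×10⁻⁶ × 6.40×10³ = 7.71×10⁻²¹ A²
I_n = √(7.71×10⁻²¹) = 8.78×10⁻¹¹ A = 87.8 pA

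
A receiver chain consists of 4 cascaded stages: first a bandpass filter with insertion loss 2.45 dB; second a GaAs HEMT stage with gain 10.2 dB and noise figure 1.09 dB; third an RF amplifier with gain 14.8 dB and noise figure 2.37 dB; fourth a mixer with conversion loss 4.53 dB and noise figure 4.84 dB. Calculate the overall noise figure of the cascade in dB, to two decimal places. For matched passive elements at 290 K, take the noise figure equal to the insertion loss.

Convert to linear (a loss of L dB is a gain of −L dB): F_i = 10^(NF_i/10), G_i = 10^(G_i,dB/10)
  Stage 1: F_1 = 10^(2.45/10) = 1.758, G_1 = 10^(−2.45/10) = 0.5689
  Stage 2: F_2 = 10^(1.09/10) = 1.285, G_2 = 10^(10.2/10) = 10.47
  Stage 3: F_3 = 10^(2.37/10) = 1.726, G_3 = 10^(14.8/10) = 30.20
  Stage 4: F_4 = 10^(4.84/10) = 3.048, G_4 = 10^(−4.53/10) = 0.3524
Friis cascade:
  F = 1.758 + (1.285 − 1)/0.5689 + (1.726 − 1)/5.957 + (3.048 − 1)/179.9 = 2.393
NF = 10 log₁₀(2.393) = 3.79 dB

3.79 dB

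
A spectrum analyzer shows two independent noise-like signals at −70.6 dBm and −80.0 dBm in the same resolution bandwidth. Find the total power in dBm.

−70.1 dBm

Convert to linear, add, convert back:
P₁ = 8.71×10⁻¹¹ W, P₂ = 1.00×10⁻¹¹ W
P_tot = 9.71×10⁻¹¹ W → 10 log₁₀(P_tot / 10⁻³) = −70.1 dBm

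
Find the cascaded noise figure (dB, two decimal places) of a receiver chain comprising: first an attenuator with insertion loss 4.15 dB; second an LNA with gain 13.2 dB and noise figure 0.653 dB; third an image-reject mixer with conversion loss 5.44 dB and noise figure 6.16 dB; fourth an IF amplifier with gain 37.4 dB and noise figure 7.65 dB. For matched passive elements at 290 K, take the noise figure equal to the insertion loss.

7.41 dB

Convert to linear (a loss of L dB is a gain of −L dB): F_i = 10^(NF_i/10), G_i = 10^(G_i,dB/10)
  Stage 1: F_1 = 10^(4.15/10) = 2.600, G_1 = 10^(−4.15/10) = 0.3846
  Stage 2: F_2 = 10^(0.653/10) = 1.162, G_2 = 10^(13.2/10) = 20.89
  Stage 3: F_3 = 10^(6.16/10) = 4.130, G_3 = 10^(−5.44/10) = 0.2858
  Stage 4: F_4 = 10^(7.65/10) = 5.821, G_4 = 10^(37.4/10) = 5495
Friis cascade:
  F = 2.600 + (1.162 − 1)/0.3846 + (4.130 − 1)/8.035 + (5.821 − 1)/2.296 = 5.511
NF = 10 log₁₀(5.511) = 7.41 dB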